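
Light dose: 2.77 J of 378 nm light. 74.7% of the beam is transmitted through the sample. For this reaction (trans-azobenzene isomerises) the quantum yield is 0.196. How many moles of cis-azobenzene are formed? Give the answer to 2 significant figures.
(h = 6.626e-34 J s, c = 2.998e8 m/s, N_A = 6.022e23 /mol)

Photon energy at 378 nm: hc/λ = (6.626e-34)(2.998e8)/(378e-9) = 5.255e-19 J.
Photons incident: 2.77 / 5.255e-19 = 5.271e18, i.e. 5.271e18/6.022e23 = 8.753e-6 mol.
Fraction absorbed: 1 − 74.7/100 = 0.2530.
Photons absorbed: 0.2530 × 8.753e-6 = 2.215e-6 mol.
Product: Φ × n_abs = 0.196 × 2.215e-6 = 4.341e-7 mol.

4.3e-7 mol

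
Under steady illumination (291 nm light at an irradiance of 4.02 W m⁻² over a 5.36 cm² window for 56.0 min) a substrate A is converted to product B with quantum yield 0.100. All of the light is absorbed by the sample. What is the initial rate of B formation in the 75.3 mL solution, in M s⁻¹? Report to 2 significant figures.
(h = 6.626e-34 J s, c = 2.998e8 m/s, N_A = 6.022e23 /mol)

7.0e-9 M s⁻¹

Photon energy at 291 nm: hc/λ = (6.626e-34)(2.998e8)/(291e-9) = 6.826e-19 J.
Energy delivered: (4.02 W m⁻²)(5.36e-4 m²)(3360 s) = 7.240 J.
Photons incident: 7.240 / 6.826e-19 = 1.061e19, i.e. 1.061e19/6.022e23 = 1.762e-5 mol.
Product formed: 0.100 × 1.762e-5 = 1.762e-6 mol.
Rate: 1.762e-6 mol / (3360 s × 0.0753 L) = 7.0e-9 M s⁻¹.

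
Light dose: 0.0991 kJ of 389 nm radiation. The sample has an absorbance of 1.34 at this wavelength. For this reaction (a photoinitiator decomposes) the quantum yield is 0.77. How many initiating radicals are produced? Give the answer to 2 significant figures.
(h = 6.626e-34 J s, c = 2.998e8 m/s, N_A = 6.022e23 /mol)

1.4e20 initiating radicals

Photon energy at 389 nm: hc/λ = (6.626e-34)(2.998e8)/(389e-9) = 5.107e-19 J.
Incident energy: 0.0991 kJ = 99.1 J.
Photons incident: 99.1 / 5.107e-19 = 1.940e20, i.e. 1.940e20/6.022e23 = 3.222e-4 mol.
Fraction absorbed: 1 − 10^(−1.34) = 0.9543.
Photons absorbed: 0.9543 × 3.222e-4 = 3.075e-4 mol.
Product: Φ × n_abs = 0.77 × 3.075e-4 = 2.368e-4 mol.
As a count: 2.368e-4 × 6.022e23 = 1.4e20.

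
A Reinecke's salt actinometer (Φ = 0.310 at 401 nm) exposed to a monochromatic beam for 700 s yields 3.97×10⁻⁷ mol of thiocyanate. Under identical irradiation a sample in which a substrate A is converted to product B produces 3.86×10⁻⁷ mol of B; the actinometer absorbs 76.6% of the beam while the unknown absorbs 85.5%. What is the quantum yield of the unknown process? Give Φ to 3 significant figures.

Φ = 0.270

Photons absorbed by the actinometer: 3.97×10⁻⁷ / 0.310 = 1.281×10⁻⁶ mol.
Incident flux: 1.281×10⁻⁶ / 0.766 = 1.672×10⁻⁶ einstein.
Absorbed by unknown: 0.855 × 1.672×10⁻⁶ = 1.430×10⁻⁶ mol.
Φ(unknown) = 3.86×10⁻⁷ / 1.430×10⁻⁶ = 0.270.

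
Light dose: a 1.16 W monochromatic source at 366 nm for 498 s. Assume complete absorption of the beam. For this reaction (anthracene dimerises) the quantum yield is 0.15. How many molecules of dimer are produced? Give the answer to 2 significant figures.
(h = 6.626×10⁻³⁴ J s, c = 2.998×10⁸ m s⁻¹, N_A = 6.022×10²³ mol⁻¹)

Photon energy at 366 nm: hc/λ = (6.626×10⁻³⁴)(2.998×10⁸)/(366×10⁻⁹) = 5.428×10⁻¹⁹ J.
Energy delivered: (1.16 W)(498 s) = 577.7 J.
Photons incident: 577.7 / 5.428×10⁻¹⁹ = 1.064×10²¹, i.e. 1.064×10²¹/6.022×10²³ = 0.001767 mol.
Product: Φ × n_abs = 0.15 × 0.001767 = 2.650×10⁻⁴ mol.
As a count: 2.650×10⁻⁴ × 6.022×10²³ = 1.6×10²⁰.

1.6×10²⁰ molecules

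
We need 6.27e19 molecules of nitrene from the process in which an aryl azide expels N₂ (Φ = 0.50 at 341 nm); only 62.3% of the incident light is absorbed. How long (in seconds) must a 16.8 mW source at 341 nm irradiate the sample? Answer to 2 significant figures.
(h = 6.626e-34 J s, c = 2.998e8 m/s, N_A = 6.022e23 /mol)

t ≈ 7000 s

Product: 6.27e19 / 6.022e23 = 1.041e-4 mol.
Photons that must be absorbed: 1.041e-4 / 0.50 = 2.082e-4 mol.
Incident photons needed: 2.082e-4 / 0.623 = 3.342e-4 mol.
Photon energy: hc/λ = 5.825e-19 J; per mole, 3.508e5 J mol⁻¹.
Energy required: 3.342e-4 × 3.508e5 = 117.2 J.
Time: 117.2 J / 0.0168 W = 7000 s.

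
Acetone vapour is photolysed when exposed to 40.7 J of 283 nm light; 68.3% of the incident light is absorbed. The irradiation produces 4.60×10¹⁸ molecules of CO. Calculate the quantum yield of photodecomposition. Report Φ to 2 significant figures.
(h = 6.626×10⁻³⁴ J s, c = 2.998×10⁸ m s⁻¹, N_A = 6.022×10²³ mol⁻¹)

Φ = 0.12

Product: 4.60×10¹⁸ / 6.022×10²³ = 7.639×10⁻⁶ mol.
Photon energy at 283 nm: hc/λ = (6.626×10⁻³⁴)(2.998×10⁸)/(283×10⁻⁹) = 7.019×10⁻¹⁹ J.
Photons incident: 40.7 / 7.019×10⁻¹⁹ = 5.799×10¹⁹, i.e. 5.799×10¹⁹/6.022×10²³ = 9.630×10⁻⁵ mol.
Photons absorbed: 0.683 × 9.630×10⁻⁵ = 6.577×10⁻⁵ mol.
Φ = 7.639×10⁻⁶ mol / 6.577×10⁻⁵ mol photons = 0.12.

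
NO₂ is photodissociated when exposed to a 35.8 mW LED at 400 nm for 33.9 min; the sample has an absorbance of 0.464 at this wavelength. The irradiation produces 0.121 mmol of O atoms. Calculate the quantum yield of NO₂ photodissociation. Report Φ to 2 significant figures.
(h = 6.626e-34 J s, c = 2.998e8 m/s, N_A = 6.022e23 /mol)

Product: 0.121 mmol = 1.21e-4 mol.
Photon energy at 400 nm: hc/λ = (6.626e-34)(2.998e8)/(400e-9) = 4.966e-19 J.
Energy delivered: (35.8 mW)(2034 s) = 72.82 J.
Photons incident: 72.82 / 4.966e-19 = 1.466e20, i.e. 1.466e20/6.022e23 = 2.434e-4 mol.
Fraction absorbed: 1 − 10^(−0.464) = 0.6564.
Photons absorbed: 0.6564 × 2.434e-4 = 1.598e-4 mol.
Φ = 1.21e-4 mol / 1.598e-4 mol photons = 0.76.

Φ = 0.76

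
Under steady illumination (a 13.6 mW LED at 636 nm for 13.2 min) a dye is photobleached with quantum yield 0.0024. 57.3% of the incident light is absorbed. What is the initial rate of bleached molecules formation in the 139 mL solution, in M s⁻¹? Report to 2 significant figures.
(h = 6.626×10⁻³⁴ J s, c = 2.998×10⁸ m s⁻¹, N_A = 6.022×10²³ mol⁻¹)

7.2×10⁻¹⁰ M s⁻¹

Photon energy at 636 nm: hc/λ = (6.626×10⁻³⁴)(2.998×10⁸)/(636×10⁻⁹) = 3.123×10⁻¹⁹ J.
Energy delivered: (13.6 mW)(792 s) = 10.77 J.
Photons incident: 10.77 / 3.123×10⁻¹⁹ = 3.449×10¹⁹, i.e. 3.449×10¹⁹/6.022×10²³ = 5.727×10⁻⁵ mol.
Photons absorbed: 0.573 × 5.727×10⁻⁵ = 3.282×10⁻⁵ mol.
Product formed: 0.0024 × 3.282×10⁻⁵ = 7.877×10⁻⁸ mol.
Rate: 7.877×10⁻⁸ mol / (792 s × 0.139 L) = 7.2×10⁻¹⁰ M s⁻¹.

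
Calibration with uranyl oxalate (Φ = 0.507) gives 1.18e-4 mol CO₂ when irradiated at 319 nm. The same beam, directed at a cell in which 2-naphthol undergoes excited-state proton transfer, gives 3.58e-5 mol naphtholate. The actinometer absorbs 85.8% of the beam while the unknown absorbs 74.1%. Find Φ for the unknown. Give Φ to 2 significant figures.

Φ = 0.18

Photons absorbed by the actinometer: 1.18e-4 / 0.507 = 2.327e-4 mol.
Incident flux: 2.327e-4 / 0.858 = 2.712e-4 einstein.
Absorbed by unknown: 0.741 × 2.712e-4 = 2.010e-4 mol.
Φ(unknown) = 3.58e-5 / 2.010e-4 = 0.18.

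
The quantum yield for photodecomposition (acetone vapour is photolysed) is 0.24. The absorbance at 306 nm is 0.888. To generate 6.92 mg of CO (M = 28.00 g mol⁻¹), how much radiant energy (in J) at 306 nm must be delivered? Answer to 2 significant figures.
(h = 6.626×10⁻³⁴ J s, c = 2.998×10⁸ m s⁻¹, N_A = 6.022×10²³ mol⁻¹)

Product: 6.92 mg / 28.00 g mol⁻¹ = 2.471×10⁻⁴ mol.
Photons that must be absorbed: 2.471×10⁻⁴ / 0.24 = 0.001030 mol.
Fraction absorbed: 1 − 10^(−0.888) = 0.8706.
Incident photons needed: 0.001030 / 0.8706 = 0.001183 mol.
Photon energy: hc/λ = 6.492×10⁻¹⁹ J; per mole, 3.909×10⁵ J mol⁻¹.
Energy required: 0.001183 × 3.909×10⁵ = 460 J.

460 J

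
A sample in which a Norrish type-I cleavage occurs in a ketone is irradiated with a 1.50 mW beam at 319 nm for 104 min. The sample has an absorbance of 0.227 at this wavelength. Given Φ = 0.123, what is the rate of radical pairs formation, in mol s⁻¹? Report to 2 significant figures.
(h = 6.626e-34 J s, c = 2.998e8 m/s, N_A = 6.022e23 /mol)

2.0e-10 mol s⁻¹

Photon energy at 319 nm: hc/λ = (6.626e-34)(2.998e8)/(319e-9) = 6.227e-19 J.
Energy delivered: (1.50 mW)(6240 s) = 9.360 J.
Photons incident: 9.360 / 6.227e-19 = 1.503e19, i.e. 1.503e19/6.022e23 = 2.496e-5 mol.
Fraction absorbed: 1 − 10^(−0.227) = 0.4071.
Photons absorbed: 0.4071 × 2.496e-5 = 1.016e-5 mol.
Product formed: 0.123 × 1.016e-5 = 1.250e-6 mol.
Rate: 1.250e-6 / 6240 s = 2.0e-10 mol s⁻¹.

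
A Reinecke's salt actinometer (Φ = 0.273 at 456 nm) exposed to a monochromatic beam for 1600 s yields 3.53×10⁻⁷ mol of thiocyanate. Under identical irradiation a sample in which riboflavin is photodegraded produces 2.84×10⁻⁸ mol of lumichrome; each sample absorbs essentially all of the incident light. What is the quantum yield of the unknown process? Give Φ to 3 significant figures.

Φ = 0.0220

Photons absorbed by the actinometer: 3.53×10⁻⁷ / 0.273 = 1.293×10⁻⁶ mol.
Φ(unknown) = 2.84×10⁻⁸ / 1.293×10⁻⁶ = 0.0220.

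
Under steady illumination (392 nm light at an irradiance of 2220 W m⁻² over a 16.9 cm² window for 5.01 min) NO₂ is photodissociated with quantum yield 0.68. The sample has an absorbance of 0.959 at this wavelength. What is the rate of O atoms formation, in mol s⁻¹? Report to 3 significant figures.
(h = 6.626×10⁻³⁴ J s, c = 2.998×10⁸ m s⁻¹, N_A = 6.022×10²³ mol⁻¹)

Photon energy at 392 nm: hc/λ = (6.626×10⁻³⁴)(2.998×10⁸)/(392×10⁻⁹) = 5.068×10⁻¹⁹ J.
Energy delivered: (2220 W m⁻²)(16.9×10⁻⁴ m²)(300.6 s) = 1128 J.
Photons incident: 1128 / 5.068×10⁻¹⁹ = 2.226×10²¹, i.e. 2.226×10²¹/6.022×10²³ = 0.003696 mol.
Fraction absorbed: 1 − 10^(−0.959) = 0.8901.
Photons absorbed: 0.8901 × 0.003696 = 0.003290 mol.
Product formed: 0.68 × 0.003290 = 0.002237 mol.
Rate: 0.002237 / 300.6 s = 7.44×10⁻⁶ mol s⁻¹.

7.44×10⁻⁶ mol s⁻¹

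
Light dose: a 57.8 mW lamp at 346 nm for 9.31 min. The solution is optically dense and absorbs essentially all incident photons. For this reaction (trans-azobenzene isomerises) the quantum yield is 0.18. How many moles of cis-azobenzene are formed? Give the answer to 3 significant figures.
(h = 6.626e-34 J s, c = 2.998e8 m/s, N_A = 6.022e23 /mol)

1.68e-5 mol

Photon energy at 346 nm: hc/λ = (6.626e-34)(2.998e8)/(346e-9) = 5.741e-19 J.
Energy delivered: (57.8 mW)(558.6 s) = 32.29 J.
Photons incident: 32.29 / 5.741e-19 = 5.624e19, i.e. 5.624e19/6.022e23 = 9.339e-5 mol.
Product: Φ × n_abs = 0.18 × 9.339e-5 = 1.681e-5 mol.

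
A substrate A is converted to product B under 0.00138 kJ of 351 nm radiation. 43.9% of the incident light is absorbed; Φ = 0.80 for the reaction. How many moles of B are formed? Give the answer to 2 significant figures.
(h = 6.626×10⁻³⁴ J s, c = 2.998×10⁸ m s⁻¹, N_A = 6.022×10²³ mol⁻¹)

Photon energy at 351 nm: hc/λ = (6.626×10⁻³⁴)(2.998×10⁸)/(351×10⁻⁹) = 5.659×10⁻¹⁹ J.
Incident energy: 0.00138 kJ = 1.38 J.
Photons incident: 1.38 / 5.659×10⁻¹⁹ = 2.439×10¹⁸, i.e. 2.439×10¹⁸/6.022×10²³ = 4.050×10⁻⁶ mol.
Photons absorbed: 0.439 × 4.050×10⁻⁶ = 1.778×10⁻⁶ mol.
Product: Φ × n_abs = 0.80 × 1.778×10⁻⁶ = 1.422×10⁻⁶ mol.

1.4×10⁻⁶ mol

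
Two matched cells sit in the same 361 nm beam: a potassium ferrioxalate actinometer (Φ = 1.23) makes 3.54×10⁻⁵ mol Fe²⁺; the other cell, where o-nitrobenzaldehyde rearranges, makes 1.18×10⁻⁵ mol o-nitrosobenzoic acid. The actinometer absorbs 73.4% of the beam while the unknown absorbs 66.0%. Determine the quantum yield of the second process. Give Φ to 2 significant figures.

Φ = 0.46

Photons absorbed by the actinometer: 3.54×10⁻⁵ / 1.23 = 2.878×10⁻⁵ mol.
Incident flux: 2.878×10⁻⁵ / 0.734 = 3.921×10⁻⁵ einstein.
Absorbed by unknown: 0.660 × 3.921×10⁻⁵ = 2.588×10⁻⁵ mol.
Φ(unknown) = 1.18×10⁻⁵ / 2.588×10⁻⁵ = 0.46.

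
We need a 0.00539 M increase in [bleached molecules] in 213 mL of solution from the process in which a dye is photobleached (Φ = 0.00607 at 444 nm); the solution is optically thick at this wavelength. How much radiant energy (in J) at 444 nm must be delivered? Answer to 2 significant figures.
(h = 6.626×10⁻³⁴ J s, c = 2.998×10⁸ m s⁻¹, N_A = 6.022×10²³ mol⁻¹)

Product: (0.00539 M)(0.213 L) = 0.001148 mol.
Photons that must be absorbed: 0.001148 / 0.00607 = 0.1891 mol.
Photon energy: hc/λ = 4.474×10⁻¹⁹ J; per mole, 2.694×10⁵ J mol⁻¹.
Energy required: 0.1891 × 2.694×10⁵ = 5.1×10⁴ J.

5.1×10⁴ J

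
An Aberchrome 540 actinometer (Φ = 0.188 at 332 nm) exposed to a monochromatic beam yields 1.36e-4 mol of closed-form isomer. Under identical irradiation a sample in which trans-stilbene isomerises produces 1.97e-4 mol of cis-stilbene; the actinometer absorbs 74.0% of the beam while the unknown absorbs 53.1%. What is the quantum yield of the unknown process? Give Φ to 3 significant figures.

Photons absorbed by the actinometer: 1.36e-4 / 0.188 = 7.234e-4 mol.
Incident flux: 7.234e-4 / 0.740 = 9.776e-4 einstein.
Absorbed by unknown: 0.531 × 9.776e-4 = 5.191e-4 mol.
Φ(unknown) = 1.97e-4 / 5.191e-4 = 0.380.

Φ = 0.380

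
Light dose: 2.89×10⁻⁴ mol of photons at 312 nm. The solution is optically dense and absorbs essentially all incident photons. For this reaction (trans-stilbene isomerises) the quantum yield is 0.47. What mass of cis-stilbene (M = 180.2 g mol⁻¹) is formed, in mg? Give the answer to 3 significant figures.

24.5 mg

Product: Φ × n_abs = 0.47 × 2.89×10⁻⁴ = 1.358×10⁻⁴ mol.
Mass: 1.358×10⁻⁴ × 180.2 = 0.02447 g = 24.5 mg.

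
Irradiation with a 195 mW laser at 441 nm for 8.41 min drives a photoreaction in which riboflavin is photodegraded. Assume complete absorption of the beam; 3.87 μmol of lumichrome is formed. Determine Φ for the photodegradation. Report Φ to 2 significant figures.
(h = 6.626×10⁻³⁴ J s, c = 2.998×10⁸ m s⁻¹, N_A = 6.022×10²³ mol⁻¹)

Φ = 0.011

Product: 3.87 μmol = 3.87×10⁻⁶ mol.
Photon energy at 441 nm: hc/λ = (6.626×10⁻³⁴)(2.998×10⁸)/(441×10⁻⁹) = 4.504×10⁻¹⁹ J.
Energy delivered: (195 mW)(504.6 s) = 98.40 J.
Photons incident: 98.40 / 4.504×10⁻¹⁹ = 2.185×10²⁰, i.e. 2.185×10²⁰/6.022×10²³ = 3.628×10⁻⁴ mol.
Φ = 3.87×10⁻⁶ mol / 3.628×10⁻⁴ mol photons = 0.011.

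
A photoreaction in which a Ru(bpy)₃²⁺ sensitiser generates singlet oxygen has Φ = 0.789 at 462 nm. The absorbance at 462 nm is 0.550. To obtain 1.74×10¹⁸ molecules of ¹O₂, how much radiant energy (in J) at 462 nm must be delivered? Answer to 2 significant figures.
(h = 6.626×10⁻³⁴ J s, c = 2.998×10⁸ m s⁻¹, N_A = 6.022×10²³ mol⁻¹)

Product: 1.74×10¹⁸ / 6.022×10²³ = 2.889×10⁻⁶ mol.
Photons that must be absorbed: 2.889×10⁻⁶ / 0.789 = 3.662×10⁻⁶ mol.
Fraction absorbed: 1 − 10^(−0.550) = 0.7182.
Incident photons needed: 3.662×10⁻⁶ / 0.7182 = 5.099×10⁻⁶ mol.
Photon energy: hc/λ = 4.300×10⁻¹⁹ J; per mole, 2.589×10⁵ J mol⁻¹.
Energy required: 5.099×10⁻⁶ × 2.589×10⁵ = 1.3 J.

1.3 J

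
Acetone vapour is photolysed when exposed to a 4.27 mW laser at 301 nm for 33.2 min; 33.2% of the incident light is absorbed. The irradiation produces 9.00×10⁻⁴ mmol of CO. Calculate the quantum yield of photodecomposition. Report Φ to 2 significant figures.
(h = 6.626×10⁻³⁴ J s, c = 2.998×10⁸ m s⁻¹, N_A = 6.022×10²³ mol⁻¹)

Φ = 0.13

Product: 9.00×10⁻⁴ mmol = 9.00×10⁻⁷ mol.
Photon energy at 301 nm: hc/λ = (6.626×10⁻³⁴)(2.998×10⁸)/(301×10⁻⁹) = 6.600×10⁻¹⁹ J.
Energy delivered: (4.27 mW)(1992 s) = 8.506 J.
Photons incident: 8.506 / 6.600×10⁻¹⁹ = 1.289×10¹⁹, i.e. 1.289×10¹⁹/6.022×10²³ = 2.140×10⁻⁵ mol.
Photons absorbed: 0.332 × 2.140×10⁻⁵ = 7.105×10⁻⁶ mol.
Φ = 9.00×10⁻⁷ mol / 7.105×10⁻⁶ mol photons = 0.13.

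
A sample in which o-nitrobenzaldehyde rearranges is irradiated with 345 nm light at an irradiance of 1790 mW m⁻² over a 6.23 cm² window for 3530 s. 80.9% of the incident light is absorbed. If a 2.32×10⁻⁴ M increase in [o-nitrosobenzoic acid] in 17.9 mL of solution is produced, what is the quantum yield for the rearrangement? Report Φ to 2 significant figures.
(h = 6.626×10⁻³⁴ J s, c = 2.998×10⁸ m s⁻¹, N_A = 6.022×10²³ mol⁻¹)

Product: (2.32×10⁻⁴ M)(0.0179 L) = 4.153×10⁻⁶ mol.
Photon energy at 345 nm: hc/λ = (6.626×10⁻³⁴)(2.998×10⁸)/(345×10⁻⁹) = 5.758×10⁻¹⁹ J.
Energy delivered: (1790 mW m⁻²)(6.23×10⁻⁴ m²)(3530 s) = 3.937 J.
Photons incident: 3.937 / 5.758×10⁻¹⁹ = 6.837×10¹⁸, i.e. 6.837×10¹⁸/6.022×10²³ = 1.135×10⁻⁵ mol.
Photons absorbed: 0.809 × 1.135×10⁻⁵ = 9.182×10⁻⁶ mol.
Φ = 4.153×10⁻⁶ mol / 9.182×10⁻⁶ mol photons = 0.45.

Φ = 0.45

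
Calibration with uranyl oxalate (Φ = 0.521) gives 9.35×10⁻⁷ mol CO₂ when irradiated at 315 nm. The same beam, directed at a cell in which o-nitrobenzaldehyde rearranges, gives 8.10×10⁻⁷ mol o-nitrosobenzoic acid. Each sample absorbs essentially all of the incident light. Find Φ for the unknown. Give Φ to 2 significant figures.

Φ = 0.45

Photons absorbed by the actinometer: 9.35×10⁻⁷ / 0.521 = 1.795×10⁻⁶ mol.
Φ(unknown) = 8.10×10⁻⁷ / 1.795×10⁻⁶ = 0.45.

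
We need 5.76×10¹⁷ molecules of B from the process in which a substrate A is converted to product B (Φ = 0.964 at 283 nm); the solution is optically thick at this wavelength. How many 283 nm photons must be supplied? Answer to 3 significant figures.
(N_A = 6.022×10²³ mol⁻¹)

Product: 5.76×10¹⁷ / 6.022×10²³ = 9.565×10⁻⁷ mol.
Photons that must be absorbed: 9.565×10⁻⁷ / 0.964 = 9.922×10⁻⁷ mol.
Photon count: 9.922×10⁻⁷ × 6.022×10²³ = 5.98×10¹⁷.

5.98×10¹⁷ photons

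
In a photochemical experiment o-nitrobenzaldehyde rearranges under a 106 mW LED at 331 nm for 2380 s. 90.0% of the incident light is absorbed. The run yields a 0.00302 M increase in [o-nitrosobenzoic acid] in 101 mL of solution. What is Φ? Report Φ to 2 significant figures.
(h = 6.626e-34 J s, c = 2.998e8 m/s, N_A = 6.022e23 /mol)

Φ = 0.49

Product: (0.00302 M)(0.101 L) = 3.050e-4 mol.
Photon energy at 331 nm: hc/λ = (6.626e-34)(2.998e8)/(331e-9) = 6.001e-19 J.
Energy delivered: (106 mW)(2380 s) = 252.3 J.
Photons incident: 252.3 / 6.001e-19 = 4.204e20, i.e. 4.204e20/6.022e23 = 6.981e-4 mol.
Photons absorbed: 0.900 × 6.981e-4 = 6.283e-4 mol.
Φ = 3.050e-4 mol / 6.283e-4 mol photons = 0.49.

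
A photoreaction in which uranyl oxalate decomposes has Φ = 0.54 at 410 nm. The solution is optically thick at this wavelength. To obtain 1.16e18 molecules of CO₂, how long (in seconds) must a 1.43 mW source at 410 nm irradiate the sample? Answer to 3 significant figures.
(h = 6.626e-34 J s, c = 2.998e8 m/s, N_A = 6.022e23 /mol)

t ≈ 728 s

Product: 1.16e18 / 6.022e23 = 1.926e-6 mol.
Photons that must be absorbed: 1.926e-6 / 0.54 = 3.567e-6 mol.
Photon energy: hc/λ = 4.845e-19 J; per mole, 2.918e5 J mol⁻¹.
Energy required: 3.567e-6 × 2.918e5 = 1.041 J.
Time: 1.041 J / 0.00143 W = 728 s.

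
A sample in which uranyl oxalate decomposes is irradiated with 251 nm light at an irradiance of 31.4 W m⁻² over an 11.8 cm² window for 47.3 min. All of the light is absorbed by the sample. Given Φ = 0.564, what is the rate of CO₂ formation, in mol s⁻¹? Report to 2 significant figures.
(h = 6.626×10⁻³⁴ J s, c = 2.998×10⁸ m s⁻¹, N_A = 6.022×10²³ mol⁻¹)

Photon energy at 251 nm: hc/λ = (6.626×10⁻³⁴)(2.998×10⁸)/(251×10⁻⁹) = 7.914×10⁻¹⁹ J.
Energy delivered: (31.4 W m⁻²)(11.8×10⁻⁴ m²)(2838 s) = 105.2 J.
Photons incident: 105.2 / 7.914×10⁻¹⁹ = 1.329×10²⁰, i.e. 1.329×10²⁰/6.022×10²³ = 2.207×10⁻⁴ mol.
Product formed: 0.564 × 2.207×10⁻⁴ = 1.245×10⁻⁴ mol.
Rate: 1.245×10⁻⁴ / 2838 s = 4.4×10⁻⁸ mol s⁻¹.

4.4×10⁻⁸ mol s⁻¹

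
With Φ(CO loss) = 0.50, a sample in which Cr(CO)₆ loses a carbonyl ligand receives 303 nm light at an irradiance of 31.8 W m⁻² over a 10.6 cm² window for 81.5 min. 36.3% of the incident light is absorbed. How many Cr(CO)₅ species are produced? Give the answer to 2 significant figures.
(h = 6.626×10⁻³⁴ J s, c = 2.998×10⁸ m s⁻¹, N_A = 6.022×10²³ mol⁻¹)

Photon energy at 303 nm: hc/λ = (6.626×10⁻³⁴)(2.998×10⁸)/(303×10⁻⁹) = 6.556×10⁻¹⁹ J.
Energy delivered: (31.8 W m⁻²)(10.6×10⁻⁴ m²)(4890 s) = 164.8 J.
Photons incident: 164.8 / 6.556×10⁻¹⁹ = 2.514×10²⁰, i.e. 2.514×10²⁰/6.022×10²³ = 4.175×10⁻⁴ mol.
Photons absorbed: 0.363 × 4.175×10⁻⁴ = 1.516×10⁻⁴ mol.
Product: Φ × n_abs = 0.50 × 1.516×10⁻⁴ = 7.580×10⁻⁵ mol.
As a count: 7.580×10⁻⁵ × 6.022×10²³ = 4.6×10¹⁹.

4.6×10¹⁹ species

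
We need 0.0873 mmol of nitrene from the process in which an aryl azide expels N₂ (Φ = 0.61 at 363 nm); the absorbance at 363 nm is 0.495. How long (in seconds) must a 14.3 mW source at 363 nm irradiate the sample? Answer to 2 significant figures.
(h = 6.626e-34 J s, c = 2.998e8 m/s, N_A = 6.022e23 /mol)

t ≈ 4800 s

Product: 0.0873 mmol = 8.73e-5 mol.
Photons that must be absorbed: 8.73e-5 / 0.61 = 1.431e-4 mol.
Fraction absorbed: 1 − 10^(−0.495) = 0.6801.
Incident photons needed: 1.431e-4 / 0.6801 = 2.104e-4 mol.
Photon energy: hc/λ = 5.472e-19 J; per mole, 3.295e5 J mol⁻¹.
Energy required: 2.104e-4 × 3.295e5 = 69.33 J.
Time: 69.33 J / 0.0143 W = 4800 s.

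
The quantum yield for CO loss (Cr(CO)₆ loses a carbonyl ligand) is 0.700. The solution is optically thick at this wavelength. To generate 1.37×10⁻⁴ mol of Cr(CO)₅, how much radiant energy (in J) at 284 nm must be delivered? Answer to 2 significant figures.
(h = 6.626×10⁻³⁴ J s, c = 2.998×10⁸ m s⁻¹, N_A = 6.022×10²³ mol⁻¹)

Photons that must be absorbed: 1.37×10⁻⁴ / 0.700 = 1.957×10⁻⁴ mol.
Photon energy: hc/λ = 6.995×10⁻¹⁹ J; per mole, 4.212×10⁵ J mol⁻¹.
Energy required: 1.957×10⁻⁴ × 4.212×10⁵ = 82 J.

82 J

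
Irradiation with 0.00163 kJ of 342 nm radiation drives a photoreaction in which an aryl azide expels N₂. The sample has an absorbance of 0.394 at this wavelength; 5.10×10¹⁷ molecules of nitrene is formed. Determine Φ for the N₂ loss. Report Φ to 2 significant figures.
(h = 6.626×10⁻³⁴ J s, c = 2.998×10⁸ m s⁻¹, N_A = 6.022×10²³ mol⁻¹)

Product: 5.10×10¹⁷ / 6.022×10²³ = 8.469×10⁻⁷ mol.
Photon energy at 342 nm: hc/λ = (6.626×10⁻³⁴)(2.998×10⁸)/(342×10⁻⁹) = 5.808×10⁻¹⁹ J.
Incident energy: 0.00163 kJ = 1.63 J.
Photons incident: 1.63 / 5.808×10⁻¹⁹ = 2.806×10¹⁸, i.e. 2.806×10¹⁸/6.022×10²³ = 4.660×10⁻⁶ mol.
Fraction absorbed: 1 − 10^(−0.394) = 0.5964.
Photons absorbed: 0.5964 × 4.660×10⁻⁶ = 2.779×10⁻⁶ mol.
Φ = 8.469×10⁻⁷ mol / 2.779×10⁻⁶ mol photons = 0.30.

Φ = 0.30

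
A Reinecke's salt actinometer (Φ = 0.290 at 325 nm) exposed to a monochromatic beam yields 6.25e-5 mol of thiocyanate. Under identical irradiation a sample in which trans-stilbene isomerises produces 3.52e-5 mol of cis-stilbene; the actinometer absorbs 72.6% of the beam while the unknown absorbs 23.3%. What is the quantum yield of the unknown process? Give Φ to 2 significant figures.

Φ = 0.51

Photons absorbed by the actinometer: 6.25e-5 / 0.290 = 2.155e-4 mol.
Incident flux: 2.155e-4 / 0.726 = 2.968e-4 einstein.
Absorbed by unknown: 0.233 × 2.968e-4 = 6.915e-5 mol.
Φ(unknown) = 3.52e-5 / 6.915e-5 = 0.51.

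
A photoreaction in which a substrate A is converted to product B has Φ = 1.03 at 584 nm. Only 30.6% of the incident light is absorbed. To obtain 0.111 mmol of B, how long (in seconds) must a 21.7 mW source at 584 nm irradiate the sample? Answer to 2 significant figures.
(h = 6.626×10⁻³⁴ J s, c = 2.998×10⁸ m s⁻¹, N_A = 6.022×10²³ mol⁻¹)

t ≈ 3300 s

Product: 0.111 mmol = 1.11×10⁻⁴ mol.
Photons that must be absorbed: 1.11×10⁻⁴ / 1.03 = 1.078×10⁻⁴ mol.
Incident photons needed: 1.078×10⁻⁴ / 0.306 = 3.523×10⁻⁴ mol.
Photon energy: hc/λ = 3.401×10⁻¹⁹ J; per mole, 2.048×10⁵ J mol⁻¹.
Energy required: 3.523×10⁻⁴ × 2.048×10⁵ = 72.15 J.
Time: 72.15 J / 0.0217 W = 3300 s.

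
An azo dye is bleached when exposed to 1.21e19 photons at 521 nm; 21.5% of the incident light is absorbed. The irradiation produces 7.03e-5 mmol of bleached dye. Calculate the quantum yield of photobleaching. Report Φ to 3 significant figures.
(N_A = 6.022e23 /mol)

Product: 7.03e-5 mmol = 7.03e-8 mol.
Moles of photons: 1.21e19 / 6.022e23 = 2.009e-5 mol.
Photons absorbed: 0.215 × 2.009e-5 = 4.319e-6 mol.
Φ = 7.03e-8 mol / 4.319e-6 mol photons = 0.0163.

Φ = 0.0163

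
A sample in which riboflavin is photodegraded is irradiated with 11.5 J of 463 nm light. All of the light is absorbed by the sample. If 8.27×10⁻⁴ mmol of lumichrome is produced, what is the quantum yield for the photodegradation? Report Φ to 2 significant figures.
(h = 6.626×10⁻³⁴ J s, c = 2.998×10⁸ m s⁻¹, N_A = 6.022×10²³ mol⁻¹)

Φ = 0.019

Product: 8.27×10⁻⁴ mmol = 8.27×10⁻⁷ mol.
Photon energy at 463 nm: hc/λ = (6.626×10⁻³⁴)(2.998×10⁸)/(463×10⁻⁹) = 4.290×10⁻¹⁹ J.
Photons incident: 11.5 / 4.290×10⁻¹⁹ = 2.681×10¹⁹, i.e. 2.681×10¹⁹/6.022×10²³ = 4.452×10⁻⁵ mol.
Φ = 8.27×10⁻⁷ mol / 4.452×10⁻⁵ mol photons = 0.019.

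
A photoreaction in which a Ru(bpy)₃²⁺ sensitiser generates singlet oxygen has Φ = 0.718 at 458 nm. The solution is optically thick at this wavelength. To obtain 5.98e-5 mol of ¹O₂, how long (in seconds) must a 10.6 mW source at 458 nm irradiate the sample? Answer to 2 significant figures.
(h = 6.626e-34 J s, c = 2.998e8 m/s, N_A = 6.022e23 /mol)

Photons that must be absorbed: 5.98e-5 / 0.718 = 8.329e-5 mol.
Photon energy: hc/λ = 4.337e-19 J; per mole, 2.612e5 J mol⁻¹.
Energy required: 8.329e-5 × 2.612e5 = 21.76 J.
Time: 21.76 J / 0.0106 W = 2100 s.

t ≈ 2100 s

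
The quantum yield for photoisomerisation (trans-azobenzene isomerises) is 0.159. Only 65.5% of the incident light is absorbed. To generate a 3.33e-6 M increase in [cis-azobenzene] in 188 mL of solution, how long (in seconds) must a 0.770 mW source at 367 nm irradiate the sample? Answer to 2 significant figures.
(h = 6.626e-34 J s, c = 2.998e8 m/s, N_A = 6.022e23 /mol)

t ≈ 2500 s

Product: (3.33e-6 M)(0.188 L) = 6.260e-7 mol.
Photons that must be absorbed: 6.260e-7 / 0.159 = 3.937e-6 mol.
Incident photons needed: 3.937e-6 / 0.655 = 6.011e-6 mol.
Photon energy: hc/λ = 5.413e-19 J; per mole, 3.260e5 J mol⁻¹.
Energy required: 6.011e-6 × 3.260e5 = 1.960 J.
Time: 1.960 J / 0.00077 W = 2500 s.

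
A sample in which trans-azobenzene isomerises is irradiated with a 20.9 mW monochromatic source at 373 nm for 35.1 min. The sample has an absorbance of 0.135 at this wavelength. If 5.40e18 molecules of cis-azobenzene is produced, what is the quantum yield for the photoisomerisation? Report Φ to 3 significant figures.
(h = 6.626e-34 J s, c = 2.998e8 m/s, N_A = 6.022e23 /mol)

Product: 5.40e18 / 6.022e23 = 8.967e-6 mol.
Photon energy at 373 nm: hc/λ = (6.626e-34)(2.998e8)/(373e-9) = 5.326e-19 J.
Energy delivered: (20.9 mW)(2106 s) = 44.02 J.
Photons incident: 44.02 / 5.326e-19 = 8.265e19, i.e. 8.265e19/6.022e23 = 1.372e-4 mol.
Fraction absorbed: 1 − 10^(−0.135) = 0.2672.
Photons absorbed: 0.2672 × 1.372e-4 = 3.666e-5 mol.
Φ = 8.967e-6 mol / 3.666e-5 mol photons = 0.245.

Φ = 0.245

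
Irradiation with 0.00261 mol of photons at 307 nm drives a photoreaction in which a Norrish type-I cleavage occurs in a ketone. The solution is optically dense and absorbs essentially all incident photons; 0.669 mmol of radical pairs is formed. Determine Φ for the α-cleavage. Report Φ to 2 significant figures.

Product: 0.669 mmol = 6.69×10⁻⁴ mol.
Φ = 6.69×10⁻⁴ mol / 0.00261 mol photons = 0.26.

Φ = 0.26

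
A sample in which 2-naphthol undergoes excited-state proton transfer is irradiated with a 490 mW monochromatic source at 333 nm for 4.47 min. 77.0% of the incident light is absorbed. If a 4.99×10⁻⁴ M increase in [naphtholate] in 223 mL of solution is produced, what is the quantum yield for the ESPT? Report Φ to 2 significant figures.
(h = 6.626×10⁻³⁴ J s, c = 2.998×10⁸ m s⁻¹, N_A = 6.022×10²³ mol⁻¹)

Φ = 0.40

Product: (4.99×10⁻⁴ M)(0.223 L) = 1.113×10⁻⁴ mol.
Photon energy at 333 nm: hc/λ = (6.626×10⁻³⁴)(2.998×10⁸)/(333×10⁻⁹) = 5.965×10⁻¹⁹ J.
Energy delivered: (490 mW)(268.2 s) = 131.4 J.
Photons incident: 131.4 / 5.965×10⁻¹⁹ = 2.203×10²⁰, i.e. 2.203×10²⁰/6.022×10²³ = 3.658×10⁻⁴ mol.
Photons absorbed: 0.770 × 3.658×10⁻⁴ = 2.817×10⁻⁴ mol.
Φ = 1.113×10⁻⁴ mol / 2.817×10⁻⁴ mol photons = 0.40.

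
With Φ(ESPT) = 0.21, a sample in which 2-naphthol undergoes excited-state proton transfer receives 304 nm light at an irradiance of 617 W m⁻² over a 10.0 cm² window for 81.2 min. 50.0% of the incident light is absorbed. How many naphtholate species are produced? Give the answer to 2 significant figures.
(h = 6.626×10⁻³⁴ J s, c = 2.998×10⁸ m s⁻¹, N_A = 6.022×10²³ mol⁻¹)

4.8×10²⁰ species

Photon energy at 304 nm: hc/λ = (6.626×10⁻³⁴)(2.998×10⁸)/(304×10⁻⁹) = 6.534×10⁻¹⁹ J.
Energy delivered: (617 W m⁻²)(10.0×10⁻⁴ m²)(4872 s) = 3006 J.
Photons incident: 3006 / 6.534×10⁻¹⁹ = 4.601×10²¹, i.e. 4.601×10²¹/6.022×10²³ = 0.007640 mol.
Photons absorbed: 0.500 × 0.007640 = 0.003820 mol.
Product: Φ × n_abs = 0.21 × 0.003820 = 8.022×10⁻⁴ mol.
As a count: 8.022×10⁻⁴ × 6.022×10²³ = 4.8×10²⁰.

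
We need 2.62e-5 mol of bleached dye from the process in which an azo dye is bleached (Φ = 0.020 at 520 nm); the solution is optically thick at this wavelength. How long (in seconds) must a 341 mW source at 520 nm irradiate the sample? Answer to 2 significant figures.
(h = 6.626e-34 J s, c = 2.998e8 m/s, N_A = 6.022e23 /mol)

t ≈ 880 s

Photons that must be absorbed: 2.62e-5 / 0.020 = 0.001310 mol.
Photon energy: hc/λ = 3.820e-19 J; per mole, 2.300e5 J mol⁻¹.
Energy required: 0.001310 × 2.300e5 = 301.3 J.
Time: 301.3 J / 0.341 W = 880 s.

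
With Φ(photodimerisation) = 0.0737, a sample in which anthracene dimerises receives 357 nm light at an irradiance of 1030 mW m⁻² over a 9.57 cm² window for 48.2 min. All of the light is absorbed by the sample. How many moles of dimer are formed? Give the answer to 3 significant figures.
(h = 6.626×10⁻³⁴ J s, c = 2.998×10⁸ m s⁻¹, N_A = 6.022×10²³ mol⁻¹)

6.27×10⁻⁷ mol

Photon energy at 357 nm: hc/λ = (6.626×10⁻³⁴)(2.998×10⁸)/(357×10⁻⁹) = 5.564×10⁻¹⁹ J.
Energy delivered: (1030 mW m⁻²)(9.57×10⁻⁴ m²)(2892 s) = 2.851 J.
Photons incident: 2.851 / 5.564×10⁻¹⁹ = 5.124×10¹⁸, i.e. 5.124×10¹⁸/6.022×10²³ = 8.509×10⁻⁶ mol.
Product: Φ × n_abs = 0.0737 × 8.509×10⁻⁶ = 6.271×10⁻⁷ mol.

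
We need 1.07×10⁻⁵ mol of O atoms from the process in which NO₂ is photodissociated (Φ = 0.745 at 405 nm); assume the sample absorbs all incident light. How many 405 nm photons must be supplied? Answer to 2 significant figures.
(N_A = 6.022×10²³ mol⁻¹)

Photons that must be absorbed: 1.07×10⁻⁵ / 0.745 = 1.436×10⁻⁵ mol.
Photon count: 1.436×10⁻⁵ × 6.022×10²³ = 8.6×10¹⁸.

8.6×10¹⁸ photons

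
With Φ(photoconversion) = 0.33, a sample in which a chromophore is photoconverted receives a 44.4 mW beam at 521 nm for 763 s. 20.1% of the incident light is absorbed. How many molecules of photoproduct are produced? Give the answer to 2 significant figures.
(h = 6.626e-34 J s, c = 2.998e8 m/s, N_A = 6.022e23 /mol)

Photon energy at 521 nm: hc/λ = (6.626e-34)(2.998e8)/(521e-9) = 3.813e-19 J.
Energy delivered: (44.4 mW)(763 s) = 33.88 J.
Photons incident: 33.88 / 3.813e-19 = 8.885e19, i.e. 8.885e19/6.022e23 = 1.475e-4 mol.
Photons absorbed: 0.201 × 1.475e-4 = 2.965e-5 mol.
Product: Φ × n_abs = 0.33 × 2.965e-5 = 9.785e-6 mol.
As a count: 9.785e-6 × 6.022e23 = 5.9e18.

5.9e18 molecules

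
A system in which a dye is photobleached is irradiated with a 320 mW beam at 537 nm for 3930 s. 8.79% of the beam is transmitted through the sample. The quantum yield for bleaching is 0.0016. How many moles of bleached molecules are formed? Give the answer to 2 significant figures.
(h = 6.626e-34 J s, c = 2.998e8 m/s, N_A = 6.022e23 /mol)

Photon energy at 537 nm: hc/λ = (6.626e-34)(2.998e8)/(537e-9) = 3.699e-19 J.
Energy delivered: (320 mW)(3930 s) = 1258 J.
Photons incident: 1258 / 3.699e-19 = 3.401e21, i.e. 3.401e21/6.022e23 = 0.005648 mol.
Fraction absorbed: 1 − 8.79/100 = 0.9121.
Photons absorbed: 0.9121 × 0.005648 = 0.005152 mol.
Product: Φ × n_abs = 0.0016 × 0.005152 = 8.243e-6 mol.

8.2e-6 mol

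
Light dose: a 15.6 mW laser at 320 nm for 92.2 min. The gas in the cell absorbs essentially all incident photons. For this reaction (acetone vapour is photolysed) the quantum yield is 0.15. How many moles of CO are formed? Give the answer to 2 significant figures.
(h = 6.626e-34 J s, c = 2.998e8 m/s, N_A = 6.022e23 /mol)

3.5e-5 mol

Photon energy at 320 nm: hc/λ = (6.626e-34)(2.998e8)/(320e-9) = 6.208e-19 J.
Energy delivered: (15.6 mW)(5532 s) = 86.30 J.
Photons incident: 86.30 / 6.208e-19 = 1.390e20, i.e. 1.390e20/6.022e23 = 2.308e-4 mol.
Product: Φ × n_abs = 0.15 × 2.308e-4 = 3.462e-5 mol.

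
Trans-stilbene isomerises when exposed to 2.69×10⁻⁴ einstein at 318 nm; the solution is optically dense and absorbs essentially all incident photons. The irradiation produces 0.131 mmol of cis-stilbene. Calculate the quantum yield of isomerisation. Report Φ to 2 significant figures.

Φ = 0.49

Product: 0.131 mmol = 1.31×10⁻⁴ mol.
Φ = 1.31×10⁻⁴ mol / 2.69×10⁻⁴ mol photons = 0.49.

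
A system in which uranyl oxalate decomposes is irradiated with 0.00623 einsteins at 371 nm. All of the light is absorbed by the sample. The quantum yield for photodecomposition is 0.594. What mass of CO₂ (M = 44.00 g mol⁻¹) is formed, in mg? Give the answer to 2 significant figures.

Product: Φ × n_abs = 0.594 × 0.00623 = 0.003701 mol.
Mass: 0.003701 × 44.00 = 0.1628 g = 160 mg.

160 mg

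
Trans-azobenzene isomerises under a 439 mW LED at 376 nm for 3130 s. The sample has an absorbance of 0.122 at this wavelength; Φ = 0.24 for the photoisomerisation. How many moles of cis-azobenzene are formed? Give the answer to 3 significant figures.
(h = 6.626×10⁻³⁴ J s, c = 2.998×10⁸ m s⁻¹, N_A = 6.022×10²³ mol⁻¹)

2.54×10⁻⁴ mol

Photon energy at 376 nm: hc/λ = (6.626×10⁻³⁴)(2.998×10⁸)/(376×10⁻⁹) = 5.283×10⁻¹⁹ J.
Energy delivered: (439 mW)(3130 s) = 1374 J.
Photons incident: 1374 / 5.283×10⁻¹⁹ = 2.601×10²¹, i.e. 2.601×10²¹/6.022×10²³ = 0.004319 mol.
Fraction absorbed: 1 − 10^(−0.122) = 0.2449.
Photons absorbed: 0.2449 × 0.004319 = 0.001058 mol.
Product: Φ × n_abs = 0.24 × 0.001058 = 2.539×10⁻⁴ mol.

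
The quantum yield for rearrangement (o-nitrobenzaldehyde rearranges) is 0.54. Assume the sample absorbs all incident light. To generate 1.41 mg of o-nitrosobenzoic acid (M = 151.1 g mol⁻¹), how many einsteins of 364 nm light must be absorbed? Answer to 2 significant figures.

1.7×10⁻⁵ einstein

Product: 1.41 mg / 151.1 g mol⁻¹ = 9.332×10⁻⁶ mol.
Photons that must be absorbed: 9.332×10⁻⁶ / 0.54 = 1.728×10⁻⁵ mol.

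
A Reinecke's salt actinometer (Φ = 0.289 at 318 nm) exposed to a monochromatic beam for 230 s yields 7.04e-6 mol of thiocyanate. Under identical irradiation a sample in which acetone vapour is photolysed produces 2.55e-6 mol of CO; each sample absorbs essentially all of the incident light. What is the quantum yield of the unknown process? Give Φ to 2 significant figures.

Photons absorbed by the actinometer: 7.04e-6 / 0.289 = 2.436e-5 mol.
Φ(unknown) = 2.55e-6 / 2.436e-5 = 0.10.

Φ = 0.10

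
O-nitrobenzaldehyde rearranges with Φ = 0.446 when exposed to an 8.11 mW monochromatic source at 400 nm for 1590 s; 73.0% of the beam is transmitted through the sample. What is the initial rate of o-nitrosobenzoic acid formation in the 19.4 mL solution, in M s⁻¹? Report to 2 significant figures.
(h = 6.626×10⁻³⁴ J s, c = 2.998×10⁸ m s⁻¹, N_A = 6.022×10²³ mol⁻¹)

Photon energy at 400 nm: hc/λ = (6.626×10⁻³⁴)(2.998×10⁸)/(400×10⁻⁹) = 4.966×10⁻¹⁹ J.
Energy delivered: (8.11 mW)(1590 s) = 12.89 J.
Photons incident: 12.89 / 4.966×10⁻¹⁹ = 2.596×10¹⁹, i.e. 2.596×10¹⁹/6.022×10²³ = 4.311×10⁻⁵ mol.
Fraction absorbed: 1 − 73.0/100 = 0.2700.
Photons absorbed: 0.2700 × 4.311×10⁻⁵ = 1.164×10⁻⁵ mol.
Product formed: 0.446 × 1.164×10⁻⁵ = 5.191×10⁻⁶ mol.
Rate: 5.191×10⁻⁶ mol / (1590 s × 0.0194 L) = 1.7×10⁻⁷ M s⁻¹.

1.7×10⁻⁷ M s⁻¹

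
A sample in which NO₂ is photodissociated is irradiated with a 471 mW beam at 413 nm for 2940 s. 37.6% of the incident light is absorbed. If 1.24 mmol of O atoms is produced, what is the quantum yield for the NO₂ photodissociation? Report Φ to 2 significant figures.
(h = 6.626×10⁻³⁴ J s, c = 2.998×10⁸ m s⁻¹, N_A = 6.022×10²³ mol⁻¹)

Product: 1.24 mmol = 0.00124 mol.
Photon energy at 413 nm: hc/λ = (6.626×10⁻³⁴)(2.998×10⁸)/(413×10⁻⁹) = 4.810×10⁻¹⁹ J.
Energy delivered: (471 mW)(2940 s) = 1385 J.
Photons incident: 1385 / 4.810×10⁻¹⁹ = 2.879×10²¹, i.e. 2.879×10²¹/6.022×10²³ = 0.004781 mol.
Photons absorbed: 0.376 × 0.004781 = 0.001798 mol.
Φ = 0.00124 mol / 0.001798 mol photons = 0.69.

Φ = 0.69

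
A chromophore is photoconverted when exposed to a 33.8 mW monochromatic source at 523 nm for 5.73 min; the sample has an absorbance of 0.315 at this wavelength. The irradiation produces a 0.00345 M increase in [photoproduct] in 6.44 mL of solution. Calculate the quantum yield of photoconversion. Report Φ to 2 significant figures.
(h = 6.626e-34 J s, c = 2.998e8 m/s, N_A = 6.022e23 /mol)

Product: (0.00345 M)(0.00644 L) = 2.222e-5 mol.
Photon energy at 523 nm: hc/λ = (6.626e-34)(2.998e8)/(523e-9) = 3.798e-19 J.
Energy delivered: (33.8 mW)(343.8 s) = 11.62 J.
Photons incident: 11.62 / 3.798e-19 = 3.060e19, i.e. 3.060e19/6.022e23 = 5.081e-5 mol.
Fraction absorbed: 1 − 10^(−0.315) = 0.5158.
Photons absorbed: 0.5158 × 5.081e-5 = 2.621e-5 mol.
Φ = 2.222e-5 mol / 2.621e-5 mol photons = 0.85.

Φ = 0.85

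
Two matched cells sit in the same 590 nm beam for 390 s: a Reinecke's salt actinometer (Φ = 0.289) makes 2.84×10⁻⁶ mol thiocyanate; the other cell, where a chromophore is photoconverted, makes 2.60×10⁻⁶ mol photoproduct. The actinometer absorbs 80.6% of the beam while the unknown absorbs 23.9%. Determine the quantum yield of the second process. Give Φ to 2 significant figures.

Photons absorbed by the actinometer: 2.84×10⁻⁶ / 0.289 = 9.827×10⁻⁶ mol.
Incident flux: 9.827×10⁻⁶ / 0.806 = 1.219×10⁻⁵ einstein.
Absorbed by unknown: 0.239 × 1.219×10⁻⁵ = 2.913×10⁻⁶ mol.
Φ(unknown) = 2.60×10⁻⁶ / 2.913×10⁻⁶ = 0.89.

Φ = 0.89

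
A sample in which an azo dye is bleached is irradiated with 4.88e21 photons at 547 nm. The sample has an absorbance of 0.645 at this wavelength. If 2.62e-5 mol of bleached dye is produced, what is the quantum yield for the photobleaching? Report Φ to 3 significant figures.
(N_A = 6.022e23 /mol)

Moles of photons: 4.88e21 / 6.022e23 = 0.008104 mol.
Fraction absorbed: 1 − 10^(−0.645) = 0.7735.
Photons absorbed: 0.7735 × 0.008104 = 0.006268 mol.
Φ = 2.62e-5 mol / 0.006268 mol photons = 0.00418.

Φ = 0.00418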